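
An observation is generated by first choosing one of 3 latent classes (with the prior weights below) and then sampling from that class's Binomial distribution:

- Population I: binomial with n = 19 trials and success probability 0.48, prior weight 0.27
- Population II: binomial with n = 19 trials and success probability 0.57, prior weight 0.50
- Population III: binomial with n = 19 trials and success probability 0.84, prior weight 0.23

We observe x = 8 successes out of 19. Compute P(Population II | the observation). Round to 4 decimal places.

0.4751

The responsibility of component k is w_k f_k(x) divided by Σ_j w_j f_j(x).
Binomial probabilities:
  p_I = 0.160098
  p_II = 0.0782655
  p_III = 3.29589e-05
Unnormalised posteriors:
  w_I·p_I = 0.27 × 0.160098 = 0.0432264
  w_II·p_II = 0.50 × 0.0782655 = 0.0391327
  w_III·p_III = 0.23 × 3.29589e-05 = 7.58054e-06
Normaliser: 0.0432264 + 0.0391327 + 7.58054e-06 = 0.0823667
P(Population II | data) = 0.0391327 / 0.0823667 ≈ 0.4751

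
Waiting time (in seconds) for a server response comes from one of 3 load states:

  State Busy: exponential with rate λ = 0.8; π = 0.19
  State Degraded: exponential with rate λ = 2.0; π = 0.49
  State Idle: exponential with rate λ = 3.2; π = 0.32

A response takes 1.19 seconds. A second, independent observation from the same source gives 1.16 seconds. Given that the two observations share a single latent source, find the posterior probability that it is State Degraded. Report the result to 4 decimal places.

Posterior ∝ prior × likelihood, so P(k | x) ∝ w_k f_k(x); normalise over all components.
Since both observations come from the same component, the likelihood for component k is f_k(x₁)·f_k(x₂).
  L_Busy = [0.308775] × [0.316275] = 0.0976577
  L_Degraded = [0.185101] × [0.196547] = 0.0363811
  L_Idle = [0.0710161] × [0.0781716] = 0.00555144
Weight by the priors:
  w_Busy·L_Busy = 0.19 × 0.0976577 = 0.018555
  w_Degraded·L_Degraded = 0.49 × 0.0363811 = 0.0178267
  w_Idle·L_Idle = 0.32 × 0.00555144 = 0.00177646
Normaliser: 0.018555 + 0.0178267 + 0.00177646 = 0.0381582
P(State Degraded | x) ≈ 0.4672

0.4672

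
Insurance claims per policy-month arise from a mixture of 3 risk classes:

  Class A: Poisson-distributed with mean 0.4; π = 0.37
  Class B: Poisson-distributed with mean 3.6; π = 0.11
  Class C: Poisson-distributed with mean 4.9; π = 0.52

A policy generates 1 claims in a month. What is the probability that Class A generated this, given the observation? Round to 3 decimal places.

The responsibility of component k is w_k f_k(x) divided by Σ_j w_j f_j(x).
Poisson probabilities:
  L_A = 0.268128
  L_B = 0.0983654
  L_C = 0.0364883
Prior × likelihood for each component:
  w_A·L_A = 0.37 × 0.268128 = 0.0992074
  w_B·L_B = 0.11 × 0.0983654 = 0.0108202
  w_C·L_C = 0.52 × 0.0364883 = 0.0189739
Denominator: 0.0992074 + 0.0108202 + 0.0189739 = 0.129001
P(Class A | x) = 0.0992074 / 0.129001 ≈ 0.769

0.769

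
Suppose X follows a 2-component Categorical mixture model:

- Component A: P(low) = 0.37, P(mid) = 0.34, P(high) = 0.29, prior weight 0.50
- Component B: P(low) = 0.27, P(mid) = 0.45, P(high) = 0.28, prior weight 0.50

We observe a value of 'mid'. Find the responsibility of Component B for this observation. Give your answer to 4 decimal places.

0.5696

The responsibility of component k is P(Z=k) f_k(x) divided by Σ_j P(Z=j) f_j(x).
Categorical probabilities:
  p_A = 0.34
  p_B = 0.45
Weight by the priors:
  P(Z=A)·p_A = 0.50 × 0.34 = 0.17
  P(Z=B)·p_B = 0.50 × 0.45 = 0.225
Sum: 0.17 + 0.225 = 0.395
So the posterior for Component B is 0.225 / 0.395 ≈ 0.5696.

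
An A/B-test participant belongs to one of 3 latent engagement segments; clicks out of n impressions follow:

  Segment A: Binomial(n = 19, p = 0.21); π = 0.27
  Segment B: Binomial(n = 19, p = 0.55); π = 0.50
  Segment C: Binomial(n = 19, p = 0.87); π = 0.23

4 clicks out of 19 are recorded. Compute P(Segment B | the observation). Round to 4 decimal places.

0.0184

The responsibility of component k is P(Z=k) f_k(x) divided by Σ_j P(Z=j) f_j(x).
Component likelihoods at x = 4 clicks out of 19:
  f_A = 0.219618
  f_B = 0.00222855
  f_C = 1.13661e-10
Prior × likelihood for each component:
  P(Z=A)·f_A = 0.27 × 0.219618 = 0.0592968
  P(Z=B)·f_B = 0.50 × 0.00222855 = 0.00111427
  P(Z=C)·f_C = 0.23 × 1.13661e-10 = 2.6142e-11
Marginal: 0.0592968 + 0.00111427 + 2.6142e-11 = 0.0604111
Responsibility of Segment B: 0.00111427 / 0.0604111 ≈ 0.0184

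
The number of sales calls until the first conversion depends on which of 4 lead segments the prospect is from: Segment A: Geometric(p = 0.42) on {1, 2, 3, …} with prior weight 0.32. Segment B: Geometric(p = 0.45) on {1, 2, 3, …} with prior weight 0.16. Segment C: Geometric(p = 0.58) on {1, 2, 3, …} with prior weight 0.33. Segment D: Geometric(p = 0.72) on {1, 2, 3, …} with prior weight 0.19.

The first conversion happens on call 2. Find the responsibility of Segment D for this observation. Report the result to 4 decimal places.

0.1621

The responsibility of component k is π_k f_k(x) divided by Σ_j π_j f_j(x).
Geometric probabilities:
  p_A = 0.2436
  p_B = 0.2475
  p_C = 0.2436
  p_D = 0.2016
Multiply by the mixture weights:
  π_A·p_A = 0.32 × 0.2436 = 0.077952
  π_B·p_B = 0.16 × 0.2475 = 0.0396
  π_C·p_C = 0.33 × 0.2436 = 0.080388
  π_D·p_D = 0.19 × 0.2016 = 0.038304
Denominator: 0.077952 + 0.0396 + 0.080388 + 0.038304 = 0.236244
So the posterior for Segment D is 0.038304 / 0.236244 ≈ 0.1621.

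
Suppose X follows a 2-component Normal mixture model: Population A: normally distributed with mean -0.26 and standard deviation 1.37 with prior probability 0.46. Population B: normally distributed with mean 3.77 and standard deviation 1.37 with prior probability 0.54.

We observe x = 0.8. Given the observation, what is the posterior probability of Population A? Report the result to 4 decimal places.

P(component k | x) = P(Z=k)·f_k(x) / marginal(x), where marginal(x) = Σ_j P(Z=j)·f_j(x).
Component likelihoods at x = 0.8:
  f_A = (1/(1.37·√(2π)))·exp(−(0.8−-0.26)²/(2·1.37²)) = 0.291199·exp(-0.29932) = 0.215871
  f_B = (1/(1.37·√(2π)))·exp(−(0.8−3.77)²/(2·1.37²)) = 0.291199·exp(-2.34986) = 0.0277753
Prior × likelihood for each component:
  P(Z=A)·f_A = 0.46 × 0.215871 = 0.0993008
  P(Z=B)·f_B = 0.54 × 0.0277753 = 0.0149987
Sum: 0.0993008 + 0.0149987 = 0.114299
P(Population A | data) ≈ 0.8688

0.8688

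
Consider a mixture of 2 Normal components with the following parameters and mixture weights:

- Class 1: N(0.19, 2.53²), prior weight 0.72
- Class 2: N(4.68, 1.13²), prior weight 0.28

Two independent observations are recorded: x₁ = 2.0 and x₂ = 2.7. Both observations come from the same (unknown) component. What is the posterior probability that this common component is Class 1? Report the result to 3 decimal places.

Posterior ∝ prior × likelihood, so P(k | x) ∝ π_k f_k(x); normalise over all components.
Since both observations come from the same component, the likelihood for component k is f_k(x₁)·f_k(x₂).
  f_1 = [0.122081] × [0.0963966] = 0.0117682
  f_2 = [0.0212034] × [0.0760564] = 0.00161266
Unnormalised posteriors:
  π_1·f_1 = 0.72 × 0.0117682 = 0.00847313
  π_2·f_2 = 0.28 × 0.00161266 = 0.000451544
Marginal: 0.00847313 + 0.000451544 = 0.00892467
P(Class 1 | x) = 0.00847313 / 0.00892467 ≈ 0.949

0.949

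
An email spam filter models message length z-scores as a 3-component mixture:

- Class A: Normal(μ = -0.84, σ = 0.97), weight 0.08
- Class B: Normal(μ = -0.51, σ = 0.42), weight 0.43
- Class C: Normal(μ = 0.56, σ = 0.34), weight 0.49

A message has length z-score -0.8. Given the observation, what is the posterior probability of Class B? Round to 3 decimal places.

P(component k | x) = π_k·f_k(x) / marginal(x), where marginal(x) = Σ_j π_j·f_j(x).
Normal densities:
  f_A = (1/(0.97·√(2π)))·exp(−(-0.8−-0.84)²/(2·0.97²)) = 0.411281·exp(-0.00085) = 0.410931
  f_B = (1/(0.42·√(2π)))·exp(−(-0.8−-0.51)²/(2·0.42²)) = 0.949863·exp(-0.23838) = 0.748401
  f_C = (1/(0.34·√(2π)))·exp(−(-0.8−0.56)²/(2·0.34²)) = 1.173360·exp(-8.00000) = 0.000393618
Multiply by the mixture weights:
  π_A·f_A = 0.08 × 0.410931 = 0.0328745
  π_B·f_B = 0.43 × 0.748401 = 0.321812
  π_C·f_C = 0.49 × 0.000393618 = 0.000192873
Evidence: 0.0328745 + 0.321812 + 0.000192873 = 0.35488
So the posterior for Class B is 0.321812 / 0.35488 ≈ 0.907.

0.907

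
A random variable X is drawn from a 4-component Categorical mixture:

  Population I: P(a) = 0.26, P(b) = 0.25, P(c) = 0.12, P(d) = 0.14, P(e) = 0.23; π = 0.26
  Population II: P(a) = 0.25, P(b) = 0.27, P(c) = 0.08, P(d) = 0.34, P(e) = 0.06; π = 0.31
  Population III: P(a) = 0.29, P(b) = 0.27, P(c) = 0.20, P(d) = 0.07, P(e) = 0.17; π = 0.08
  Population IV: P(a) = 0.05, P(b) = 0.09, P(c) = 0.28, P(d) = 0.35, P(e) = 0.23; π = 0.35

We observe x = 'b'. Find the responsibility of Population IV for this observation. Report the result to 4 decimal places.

0.1561

The responsibility of component k is P(Z=k) f_k(x) divided by Σ_j P(Z=j) f_j(x).
Component likelihoods at x = 'b':
  p_I = 0.25
  p_II = 0.27
  p_III = 0.27
  p_IV = 0.09
Unnormalised posteriors:
  P(Z=I)·p_I = 0.26 × 0.25 = 0.065
  P(Z=II)·p_II = 0.31 × 0.27 = 0.0837
  P(Z=III)·p_III = 0.08 × 0.27 = 0.0216
  P(Z=IV)·p_IV = 0.35 × 0.09 = 0.0315
Marginal: 0.065 + 0.0837 + 0.0216 + 0.0315 = 0.2018
P(Population IV | the observation) = 0.0315 / 0.2018 ≈ 0.1561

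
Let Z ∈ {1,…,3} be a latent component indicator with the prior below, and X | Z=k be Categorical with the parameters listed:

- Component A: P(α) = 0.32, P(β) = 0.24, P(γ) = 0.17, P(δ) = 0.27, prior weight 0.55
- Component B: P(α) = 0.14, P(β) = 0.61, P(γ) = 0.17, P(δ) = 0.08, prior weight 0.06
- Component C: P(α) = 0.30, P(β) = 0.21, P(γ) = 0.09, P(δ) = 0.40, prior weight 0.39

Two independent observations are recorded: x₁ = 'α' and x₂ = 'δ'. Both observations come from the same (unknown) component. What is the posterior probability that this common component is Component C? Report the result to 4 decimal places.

0.4927

By Bayes' theorem, P(k | x) = π_k f_k(x) / Σ_j π_j f_j(x).
Since both observations come from the same component, the likelihood for component k is f_k(x₁)·f_k(x₂).
  L_A = [0.32] × [0.27] = 0.0864
  L_B = [0.14] × [0.08] = 0.0112
  L_C = [0.3] × [0.4] = 0.12
Multiply by the mixture weights:
  π_A·L_A = 0.55 × 0.0864 = 0.04752
  π_B·L_B = 0.06 × 0.0112 = 0.000672
  π_C·L_C = 0.39 × 0.12 = 0.0468
Normaliser: 0.04752 + 0.000672 + 0.0468 = 0.094992
Responsibility of Component C: 0.0468 / 0.094992 ≈ 0.4927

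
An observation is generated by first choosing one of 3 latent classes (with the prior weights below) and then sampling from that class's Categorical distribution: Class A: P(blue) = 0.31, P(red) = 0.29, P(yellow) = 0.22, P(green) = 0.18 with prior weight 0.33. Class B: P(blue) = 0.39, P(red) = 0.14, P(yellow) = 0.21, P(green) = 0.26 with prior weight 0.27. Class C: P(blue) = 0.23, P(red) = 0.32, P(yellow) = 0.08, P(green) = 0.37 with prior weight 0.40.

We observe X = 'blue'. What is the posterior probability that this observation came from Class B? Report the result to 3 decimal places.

0.351

By Bayes' theorem, P(k | x) = π_k f_k(x) / Σ_j π_j f_j(x).
Evaluate each component's likelihood at the observed value:
  L_A = 0.31
  L_B = 0.39
  L_C = 0.23
Unnormalised posteriors:
  π_A·L_A = 0.33 × 0.31 = 0.1023
  π_B·L_B = 0.27 × 0.39 = 0.1053
  π_C·L_C = 0.40 × 0.23 = 0.092
Normaliser: 0.1023 + 0.1053 + 0.092 = 0.2996
So the posterior for Class B is 0.1053 / 0.2996 ≈ 0.351.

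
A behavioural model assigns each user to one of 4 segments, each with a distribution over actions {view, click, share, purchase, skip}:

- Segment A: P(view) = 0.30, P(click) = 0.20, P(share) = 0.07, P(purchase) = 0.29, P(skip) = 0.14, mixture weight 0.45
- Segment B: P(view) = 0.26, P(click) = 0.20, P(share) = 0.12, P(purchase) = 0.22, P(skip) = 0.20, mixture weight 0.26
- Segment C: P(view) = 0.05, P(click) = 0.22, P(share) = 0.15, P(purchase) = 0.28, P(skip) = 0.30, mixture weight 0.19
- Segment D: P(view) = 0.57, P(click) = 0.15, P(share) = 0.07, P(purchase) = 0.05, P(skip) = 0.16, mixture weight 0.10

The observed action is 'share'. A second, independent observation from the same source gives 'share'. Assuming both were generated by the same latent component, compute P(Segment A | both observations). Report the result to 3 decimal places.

0.206

By Bayes' theorem, P(k | x) = P(Z=k) f_k(x) / Σ_j P(Z=j) f_j(x).
Since both observations come from the same component, the likelihood for component k is f_k(x₁)·f_k(x₂).
  L_A = [0.07] × [0.07] = 0.0049
  L_B = [0.12] × [0.12] = 0.0144
  L_C = [0.15] × [0.15] = 0.0225
  L_D = [0.07] × [0.07] = 0.0049
Weight by the priors:
  P(Z=A)·L_A = 0.45 × 0.0049 = 0.002205
  P(Z=B)·L_B = 0.26 × 0.0144 = 0.003744
  P(Z=C)·L_C = 0.19 × 0.0225 = 0.004275
  P(Z=D)·L_D = 0.10 × 0.0049 = 0.00049
Normaliser: 0.002205 + 0.003744 + 0.004275 + 0.00049 = 0.010714
Responsibility of Segment A: 0.002205 / 0.010714 ≈ 0.206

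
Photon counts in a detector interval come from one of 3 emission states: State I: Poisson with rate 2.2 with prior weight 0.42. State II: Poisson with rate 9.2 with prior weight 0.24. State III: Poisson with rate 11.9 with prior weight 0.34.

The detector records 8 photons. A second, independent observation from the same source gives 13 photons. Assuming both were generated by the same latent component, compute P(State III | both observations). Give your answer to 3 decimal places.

0.587

By Bayes' theorem, P(k | x) = P(Z=k) f_k(x) / Σ_j P(Z=j) f_j(x).
Since both observations come from the same component, the likelihood for component k is f_k(x₁)·f_k(x₂).
  f_I = [e^(−2.2)·2.2^8/8! = 0.00150804] × [5.0323e-07] = 7.58892e-10
  f_II = [e^(−9.2)·9.2^8/8! = 0.128609] × [0.0548848] = 0.00705871
  f_III = [e^(−11.9)·11.9^8/8! = 0.0677253] × [0.104647] = 0.00708723
Prior × likelihood for each component:
  P(Z=I)·f_I = 0.42 × 7.58892e-10 = 3.18734e-10
  P(Z=II)·f_II = 0.24 × 0.00705871 = 0.00169409
  P(Z=III)·f_III = 0.34 × 0.00708723 = 0.00240966
Marginal: 3.18734e-10 + 0.00169409 + 0.00240966 = 0.00410375
P(State III | x₁,x₂) ≈ 0.587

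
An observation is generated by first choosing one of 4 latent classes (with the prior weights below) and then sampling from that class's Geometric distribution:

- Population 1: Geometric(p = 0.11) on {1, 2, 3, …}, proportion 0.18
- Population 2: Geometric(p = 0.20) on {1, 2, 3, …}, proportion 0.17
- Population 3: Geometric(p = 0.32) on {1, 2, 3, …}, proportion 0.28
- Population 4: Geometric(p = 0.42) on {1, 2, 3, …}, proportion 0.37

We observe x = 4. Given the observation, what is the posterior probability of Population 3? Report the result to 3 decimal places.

Apply Bayes' rule: the posterior for each component is proportional to its prior times its likelihood at x.
Evaluate each component's likelihood at the observed value:
  L_1 = 0.11·(1−0.11)^3 = 0.11·0.704969 = 0.0775466
  L_2 = 0.20·(1−0.20)^3 = 0.20·0.512 = 0.1024
  L_3 = 0.32·(1−0.32)^3 = 0.32·0.314432 = 0.100618
  L_4 = 0.42·(1−0.42)^3 = 0.42·0.195112 = 0.081947
Weight by the priors:
  P(Z=1)·L_1 = 0.18 × 0.0775466 = 0.0139584
  P(Z=2)·L_2 = 0.17 × 0.1024 = 0.017408
  P(Z=3)·L_3 = 0.28 × 0.100618 = 0.0281731
  P(Z=4)·L_4 = 0.37 × 0.081947 = 0.0303204
Evidence: 0.0139584 + 0.017408 + 0.0281731 + 0.0303204 = 0.0898599
P(Population 3 | 4) ≈ 0.314

0.314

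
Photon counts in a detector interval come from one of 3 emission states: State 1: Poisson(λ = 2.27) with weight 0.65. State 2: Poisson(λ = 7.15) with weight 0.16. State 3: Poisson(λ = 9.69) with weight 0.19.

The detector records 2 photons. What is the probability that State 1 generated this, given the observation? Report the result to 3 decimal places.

The responsibility of component k is π_k f_k(x) divided by Σ_j π_j f_j(x).
Component likelihoods at x = 2 photons:
  p_1 = e^(−2.27)·2.27^2/2! = 0.266179
  p_2 = e^(−7.15)·7.15^2/2! = 0.0200621
  p_3 = e^(−9.69)·9.69^2/2! = 0.00290606
Prior × likelihood for each component:
  π_1·p_1 = 0.65 × 0.266179 = 0.173016
  π_2·p_2 = 0.16 × 0.0200621 = 0.00320994
  π_3·p_3 = 0.19 × 0.00290606 = 0.000552151
Denominator: 0.173016 + 0.00320994 + 0.000552151 = 0.176778
Responsibility of State 1: 0.173016 / 0.176778 ≈ 0.979

0.979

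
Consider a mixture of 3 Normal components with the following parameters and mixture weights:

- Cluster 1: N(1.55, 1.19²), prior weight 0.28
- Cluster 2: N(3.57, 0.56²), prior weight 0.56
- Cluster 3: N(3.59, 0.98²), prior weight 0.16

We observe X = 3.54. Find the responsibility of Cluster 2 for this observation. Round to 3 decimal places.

0.819

P(component k | x) = w_k·f_k(x) / marginal(x), where marginal(x) = Σ_j w_j·f_j(x).
Evaluate each component's likelihood at the observed value:
  f_1 = (1/(1.19·√(2π)))·exp(−(3.54−1.55)²/(2·1.19²)) = 0.335246·exp(-1.39824) = 0.082816
  f_2 = (1/(0.56·√(2π)))·exp(−(3.54−3.57)²/(2·0.56²)) = 0.712397·exp(-0.00143) = 0.711375
  f_3 = (1/(0.98·√(2π)))·exp(−(3.54−3.59)²/(2·0.98²)) = 0.407084·exp(-0.00130) = 0.406554
Multiply by the mixture weights:
  w_1·f_1 = 0.28 × 0.082816 = 0.0231885
  w_2·f_2 = 0.56 × 0.711375 = 0.39837
  w_3·f_3 = 0.16 × 0.406554 = 0.0650487
Marginal: 0.0231885 + 0.39837 + 0.0650487 = 0.486607
Responsibility of Cluster 2: 0.39837 / 0.486607 ≈ 0.819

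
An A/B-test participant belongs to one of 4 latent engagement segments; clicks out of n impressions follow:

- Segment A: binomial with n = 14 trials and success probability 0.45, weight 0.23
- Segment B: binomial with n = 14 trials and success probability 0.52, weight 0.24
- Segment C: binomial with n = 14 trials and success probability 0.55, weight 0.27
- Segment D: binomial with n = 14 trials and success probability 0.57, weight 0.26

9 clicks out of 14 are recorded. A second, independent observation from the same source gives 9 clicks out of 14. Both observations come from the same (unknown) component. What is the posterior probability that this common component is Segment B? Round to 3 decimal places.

0.209

By Bayes' theorem, P(k | x) = w_k f_k(x) / Σ_j w_j f_j(x).
Since both observations come from the same component, the likelihood for component k is f_k(x₁)·f_k(x₂).
  L_A = [0.0762413] × [0.0762413] = 0.00581273
  L_B = [0.141808] × [0.141808] = 0.0201095
  L_C = [0.170134] × [0.170134] = 0.0289455
  L_D = [0.18693] × [0.18693] = 0.034943
Weight by the priors:
  w_A·L_A = 0.23 × 0.00581273 = 0.00133693
  w_B·L_B = 0.24 × 0.0201095 = 0.00482627
  w_C·L_C = 0.27 × 0.0289455 = 0.0078153
  w_D·L_D = 0.26 × 0.034943 = 0.00908518
Normaliser: 0.00133693 + 0.00482627 + 0.0078153 + 0.00908518 = 0.0230637
So the posterior for Segment B is 0.00482627 / 0.0230637 ≈ 0.209.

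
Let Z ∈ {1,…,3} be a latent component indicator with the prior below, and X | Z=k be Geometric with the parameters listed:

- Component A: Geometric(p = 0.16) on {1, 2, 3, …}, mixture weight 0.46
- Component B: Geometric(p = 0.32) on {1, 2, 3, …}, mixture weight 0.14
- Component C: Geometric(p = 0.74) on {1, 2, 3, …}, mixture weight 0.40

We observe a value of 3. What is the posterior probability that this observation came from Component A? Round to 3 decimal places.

By Bayes' theorem, P(k | x) = P(Z=k) f_k(x) / Σ_j P(Z=j) f_j(x).
Component likelihoods at x = 3:
  p_A = 0.112896
  p_B = 0.147968
  p_C = 0.050024
Multiply by the mixture weights:
  P(Z=A)·p_A = 0.46 × 0.112896 = 0.0519322
  P(Z=B)·p_B = 0.14 × 0.147968 = 0.0207155
  P(Z=C)·p_C = 0.40 × 0.050024 = 0.0200096
Normaliser: 0.0519322 + 0.0207155 + 0.0200096 = 0.0926573
Responsibility of Component A: 0.0519322 / 0.0926573 ≈ 0.560

0.560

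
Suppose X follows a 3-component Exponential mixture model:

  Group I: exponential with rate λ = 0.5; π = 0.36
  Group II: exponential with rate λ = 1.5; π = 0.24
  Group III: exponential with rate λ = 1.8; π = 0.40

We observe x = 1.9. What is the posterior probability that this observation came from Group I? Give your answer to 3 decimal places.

By Bayes' theorem, P(k | x) = w_k f_k(x) / Σ_j w_j f_j(x).
Exponential densities:
  L_I = 0.5·e^(−0.5·1.9) = 0.5·e^(−0.9500) = 0.193371
  L_II = 1.5·e^(−1.5·1.9) = 1.5·e^(−2.8500) = 0.0867665
  L_III = 1.8·e^(−1.8·1.9) = 1.8·e^(−3.4200) = 0.0588824
Prior × likelihood for each component:
  w_I·L_I = 0.36 × 0.193371 = 0.0696134
  w_II·L_II = 0.24 × 0.0867665 = 0.020824
  w_III·L_III = 0.40 × 0.0588824 = 0.023553
Sum: 0.0696134 + 0.020824 + 0.023553 = 0.11399
P(Group I | x) = 0.0696134 / 0.11399 ≈ 0.611

0.611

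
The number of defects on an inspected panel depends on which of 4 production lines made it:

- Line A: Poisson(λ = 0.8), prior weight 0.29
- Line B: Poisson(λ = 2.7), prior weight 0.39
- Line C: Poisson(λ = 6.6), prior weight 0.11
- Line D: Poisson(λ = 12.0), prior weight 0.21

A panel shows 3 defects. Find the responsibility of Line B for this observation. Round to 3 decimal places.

The responsibility of component k is π_k f_k(x) divided by Σ_j π_j f_j(x).
Evaluate each component's likelihood at the observed value:
  L_A = e^(−0.8)·0.8^3/3! = 0.0383427
  L_B = e^(−2.7)·2.7^3/3! = 0.220468
  L_C = e^(−6.6)·6.6^3/3! = 0.0651834
  L_D = e^(−12.0)·12.0^3/3! = 0.00176953
Multiply by the mixture weights:
  π_A·L_A = 0.29 × 0.0383427 = 0.0111194
  π_B·L_B = 0.39 × 0.220468 = 0.0859824
  π_C·L_C = 0.11 × 0.0651834 = 0.00717017
  π_D·L_D = 0.21 × 0.00176953 = 0.000371602
Sum: 0.0111194 + 0.0859824 + 0.00717017 + 0.000371602 = 0.104644
Responsibility of Line B: 0.0859824 / 0.104644 ≈ 0.822

0.822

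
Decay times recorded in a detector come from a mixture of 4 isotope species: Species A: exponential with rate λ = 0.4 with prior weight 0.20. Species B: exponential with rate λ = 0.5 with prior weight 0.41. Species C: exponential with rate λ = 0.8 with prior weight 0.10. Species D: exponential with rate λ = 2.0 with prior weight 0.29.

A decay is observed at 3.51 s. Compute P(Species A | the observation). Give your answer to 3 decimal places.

P(component k | x) = w_k·f_k(x) / marginal(x), where marginal(x) = Σ_j w_j·f_j(x).
Component likelihoods at x = 3.51 s:
  p_A = 0.4·e^(−0.4·3.51) = 0.4·e^(−1.4040) = 0.098245
  p_B = 0.5·e^(−0.5·3.51) = 0.5·e^(−1.7550) = 0.0864536
  p_C = 0.8·e^(−0.8·3.51) = 0.8·e^(−2.8080) = 0.0482604
  p_D = 2.0·e^(−2.0·3.51) = 2.0·e^(−7.0200) = 0.00178765
Prior × likelihood for each component:
  w_A·p_A = 0.20 × 0.098245 = 0.019649
  w_B·p_B = 0.41 × 0.0864536 = 0.035446
  w_C·p_C = 0.10 × 0.0482604 = 0.00482604
  w_D·p_D = 0.29 × 0.00178765 = 0.000518419
Marginal: 0.019649 + 0.035446 + 0.00482604 + 0.000518419 = 0.0604394
So the posterior for Species A is 0.019649 / 0.0604394 ≈ 0.325.

0.325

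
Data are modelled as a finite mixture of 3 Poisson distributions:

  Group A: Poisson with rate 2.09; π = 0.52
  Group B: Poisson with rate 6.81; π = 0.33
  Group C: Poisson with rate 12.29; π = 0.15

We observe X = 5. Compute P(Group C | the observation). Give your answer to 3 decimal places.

0.024

Apply Bayes' rule: the posterior for each component is proportional to its prior times its likelihood at x.
Poisson probabilities:
  p_A = e^(−2.09)·2.09^5/5! = 0.0411031
  p_B = e^(−6.81)·6.81^5/5! = 0.134589
  p_C = e^(−12.29)·12.29^5/5! = 0.0107423
Multiply by the mixture weights:
  P(Z=A)·p_A = 0.52 × 0.0411031 = 0.0213736
  P(Z=B)·p_B = 0.33 × 0.134589 = 0.0444143
  P(Z=C)·p_C = 0.15 × 0.0107423 = 0.00161135
Sum: 0.0213736 + 0.0444143 + 0.00161135 = 0.0673993
P(Group C | x) = 0.00161135 / 0.0673993 ≈ 0.024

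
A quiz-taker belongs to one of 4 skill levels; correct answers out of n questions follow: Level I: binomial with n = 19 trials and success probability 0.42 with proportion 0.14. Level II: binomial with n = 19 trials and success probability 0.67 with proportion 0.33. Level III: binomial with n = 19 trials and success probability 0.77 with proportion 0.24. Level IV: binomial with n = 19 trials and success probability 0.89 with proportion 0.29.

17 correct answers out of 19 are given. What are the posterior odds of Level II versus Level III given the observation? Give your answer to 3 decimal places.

0.266

Only the two components matter; the odds are (π_i f_i(x)) / (π_j f_j(x)).
Evaluate each component's likelihood at the observed value:
  f_I = 2.26511e-05
  f_II = 0.0205729
  f_III = 0.106364
  f_IV = 0.285372
Odds = (0.33/0.24) × (0.0205729/0.106364) = 1.375 × 0.19342 ≈ 0.266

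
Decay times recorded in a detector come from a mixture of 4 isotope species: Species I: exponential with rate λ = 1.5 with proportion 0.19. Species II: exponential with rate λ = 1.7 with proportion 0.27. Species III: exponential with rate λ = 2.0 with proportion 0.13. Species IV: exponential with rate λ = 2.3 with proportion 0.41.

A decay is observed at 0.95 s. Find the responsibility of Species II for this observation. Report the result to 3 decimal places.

By Bayes' theorem, P(k | x) = P(Z=k) f_k(x) / Σ_j P(Z=j) f_j(x).
Evaluate each component's likelihood at the observed value:
  f_I = 0.360763
  f_II = 0.338114
  f_III = 0.299137
  f_IV = 0.258699
Prior × likelihood for each component:
  P(Z=I)·f_I = 0.19 × 0.360763 = 0.0685449
  P(Z=II)·f_II = 0.27 × 0.338114 = 0.0912908
  P(Z=III)·f_III = 0.13 × 0.299137 = 0.0388878
  P(Z=IV)·f_IV = 0.41 × 0.258699 = 0.106067
Evidence: 0.0685449 + 0.0912908 + 0.0388878 + 0.106067 = 0.30479
So the posterior for Species II is 0.0912908 / 0.30479 ≈ 0.300.

0.300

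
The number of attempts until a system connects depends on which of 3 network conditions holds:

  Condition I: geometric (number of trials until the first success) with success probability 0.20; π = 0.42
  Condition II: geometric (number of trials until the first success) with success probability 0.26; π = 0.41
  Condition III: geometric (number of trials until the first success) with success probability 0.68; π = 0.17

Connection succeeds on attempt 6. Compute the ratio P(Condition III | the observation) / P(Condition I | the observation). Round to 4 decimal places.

0.0141

Posterior odds = (P(Z=i) f_i(x)) / (P(Z=j) f_j(x)); the normalising sum cancels.
Evaluate each component's likelihood at the observed value:
  p_I = 0.20·(1−0.20)^5 = 0.20·0.32768 = 0.065536
  p_II = 0.26·(1−0.26)^5 = 0.26·0.221901 = 0.0576942
  p_III = 0.68·(1−0.68)^5 = 0.68·0.00335544 = 0.0022817
Odds = (0.17/0.42) × (0.0022817/0.065536) = 0.404762 × 0.034816 ≈ 0.0141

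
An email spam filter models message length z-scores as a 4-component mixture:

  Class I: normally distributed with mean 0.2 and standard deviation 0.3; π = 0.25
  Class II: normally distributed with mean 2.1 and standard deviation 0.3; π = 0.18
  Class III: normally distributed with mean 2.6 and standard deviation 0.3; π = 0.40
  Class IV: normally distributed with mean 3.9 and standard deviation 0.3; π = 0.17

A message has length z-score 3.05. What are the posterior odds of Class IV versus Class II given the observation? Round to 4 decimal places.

Posterior odds = (π_i f_i(x)) / (π_j f_j(x)); the normalising sum cancels.
Component likelihoods at x = 3.05:
  p_I = (1/(0.3·√(2π)))·exp(−(3.05−0.2)²/(2·0.3²)) = 1.329808·exp(-45.12500) = 3.35931e-20
  p_II = (1/(0.3·√(2π)))·exp(−(3.05−2.1)²/(2·0.3²)) = 1.329808·exp(-5.01389) = 0.00883659
  p_III = (1/(0.3·√(2π)))·exp(−(3.05−2.6)²/(2·0.3²)) = 1.329808·exp(-1.12500) = 0.431725
  p_IV = (1/(0.3·√(2π)))·exp(−(3.05−3.9)²/(2·0.3²)) = 1.329808·exp(-4.01389) = 0.0240203
0.00408346 / 0.00159059 ≈ 2.5673

2.5673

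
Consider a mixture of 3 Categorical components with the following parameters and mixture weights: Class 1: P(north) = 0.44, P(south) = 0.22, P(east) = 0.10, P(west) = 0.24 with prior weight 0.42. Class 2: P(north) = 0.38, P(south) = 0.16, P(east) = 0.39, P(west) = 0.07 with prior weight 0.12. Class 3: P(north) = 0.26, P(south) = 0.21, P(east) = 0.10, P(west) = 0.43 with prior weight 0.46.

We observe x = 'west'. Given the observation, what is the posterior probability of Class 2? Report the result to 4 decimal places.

0.0274

By Bayes' theorem, P(k | x) = w_k f_k(x) / Σ_j w_j f_j(x).
Component likelihoods at x = 'west':
  p_1 = P(west | comp) = 0.24
  p_2 = P(west | comp) = 0.07
  p_3 = P(west | comp) = 0.43
Unnormalised posteriors:
  w_1·p_1 = 0.42 × 0.24 = 0.1008
  w_2·p_2 = 0.12 × 0.07 = 0.0084
  w_3·p_3 = 0.46 × 0.43 = 0.1978
Marginal: 0.1008 + 0.0084 + 0.1978 = 0.307
P(Class 2 | data) ≈ 0.0274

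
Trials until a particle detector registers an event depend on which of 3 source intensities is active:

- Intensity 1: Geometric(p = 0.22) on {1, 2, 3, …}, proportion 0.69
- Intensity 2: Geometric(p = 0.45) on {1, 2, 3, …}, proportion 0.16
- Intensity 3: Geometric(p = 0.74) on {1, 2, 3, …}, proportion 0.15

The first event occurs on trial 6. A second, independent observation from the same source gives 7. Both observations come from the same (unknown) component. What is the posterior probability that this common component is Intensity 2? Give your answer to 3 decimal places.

0.020

By Bayes' theorem, P(k | x) = π_k f_k(x) / Σ_j π_j f_j(x).
Since both observations come from the same component, the likelihood for component k is f_k(x₁)·f_k(x₂).
  p_1 = [0.0635178] × [0.0495439] = 0.00314692
  p_2 = [0.0226478] × [0.0124563] = 0.000282107
  p_3 = [0.000879222] × [0.000228598] = 2.00988e-07
Multiply by the mixture weights:
  π_1·p_1 = 0.69 × 0.00314692 = 0.00217138
  π_2·p_2 = 0.16 × 0.000282107 = 4.51372e-05
  π_3·p_3 = 0.15 × 2.00988e-07 = 3.01482e-08
Marginal: 0.00217138 + 4.51372e-05 + 3.01482e-08 = 0.00221654
P(Intensity 2 | data) = 4.51372e-05 / 0.00221654 ≈ 0.020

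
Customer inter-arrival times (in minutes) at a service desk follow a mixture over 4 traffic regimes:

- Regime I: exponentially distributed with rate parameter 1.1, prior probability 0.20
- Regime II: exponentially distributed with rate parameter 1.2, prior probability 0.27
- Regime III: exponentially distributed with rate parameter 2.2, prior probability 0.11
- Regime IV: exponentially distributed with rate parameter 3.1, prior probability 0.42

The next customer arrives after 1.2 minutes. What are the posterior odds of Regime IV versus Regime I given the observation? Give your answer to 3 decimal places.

0.537

Since P(k|x) ∝ w_k f_k(x), the posterior odds are w_i f_i(x) / (w_j f_j(x)).
Component likelihoods at x = 1.2 minutes:
  f_I = 0.293849
  f_II = 0.284313
  f_III = 0.156995
  f_IV = 0.0751253
Odds = (0.42/0.20) × (0.0751253/0.293849) = 2.1 × 0.25566 ≈ 0.537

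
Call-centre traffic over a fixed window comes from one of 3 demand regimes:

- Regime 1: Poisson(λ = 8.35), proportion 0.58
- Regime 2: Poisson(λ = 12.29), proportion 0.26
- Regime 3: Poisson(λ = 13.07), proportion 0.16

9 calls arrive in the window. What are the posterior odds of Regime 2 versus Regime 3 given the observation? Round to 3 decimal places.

2.037

Only the two components matter; the odds are (w_i f_i(x)) / (w_j f_j(x)).
Poisson probabilities:
  L_1 = e^(−8.35)·8.35^9/9! = 0.128545
  L_2 = e^(−12.29)·12.29^9/9! = 0.0810447
  L_3 = e^(−13.07)·13.07^9/9! = 0.0646381
0.0210716 / 0.0103421 ≈ 2.037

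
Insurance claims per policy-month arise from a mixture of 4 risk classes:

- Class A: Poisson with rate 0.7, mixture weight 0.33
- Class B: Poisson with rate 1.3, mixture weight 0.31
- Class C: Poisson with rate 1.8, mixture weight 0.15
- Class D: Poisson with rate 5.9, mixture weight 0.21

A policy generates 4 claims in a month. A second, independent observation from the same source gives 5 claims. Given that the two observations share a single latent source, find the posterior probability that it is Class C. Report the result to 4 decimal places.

0.0553

Posterior ∝ prior × likelihood, so P(k | x) ∝ w_k f_k(x); normalise over all components.
Since both observations come from the same component, the likelihood for component k is f_k(x₁)·f_k(x₂).
  f_A = [e^(−0.7)·0.7^4/4! = 0.00496792] × [0.000695509] = 3.45524e-06
  f_B = [e^(−1.3)·1.3^4/4! = 0.0324324] × [0.00843243] = 0.000273484
  f_C = [e^(−1.8)·1.8^4/4! = 0.0723017] × [0.0260286] = 0.00188191
  f_D = [e^(−5.9)·5.9^4/4! = 0.138312] × [0.163208] = 0.0225736
Unnormalised posteriors:
  w_A·f_A = 0.33 × 3.45524e-06 = 1.14023e-06
  w_B·f_B = 0.31 × 0.000273484 = 8.47801e-05
  w_C·f_C = 0.15 × 0.00188191 = 0.000282287
  w_D·f_D = 0.21 × 0.0225736 = 0.00474045
Sum: 1.14023e-06 + 8.47801e-05 + 0.000282287 + 0.00474045 = 0.00510866
P(Class C | x₁, x₂) ≈ 0.0553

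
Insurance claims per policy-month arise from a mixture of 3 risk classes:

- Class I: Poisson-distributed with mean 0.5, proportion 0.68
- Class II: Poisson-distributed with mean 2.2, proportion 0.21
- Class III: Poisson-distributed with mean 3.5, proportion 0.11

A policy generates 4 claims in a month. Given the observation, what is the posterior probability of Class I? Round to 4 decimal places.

0.0241

P(component k | x) = π_k·f_k(x) / marginal(x), where marginal(x) = Σ_j π_j·f_j(x).
Evaluate each component's likelihood at the observed value:
  L_I = e^(−0.5)·0.5^4/4! = 0.00157951
  L_II = e^(−2.2)·2.2^4/4! = 0.108151
  L_III = e^(−3.5)·3.5^4/4! = 0.188812
Unnormalised posteriors:
  π_I·L_I = 0.68 × 0.00157951 = 0.00107406
  π_II·L_II = 0.21 × 0.108151 = 0.0227118
  π_III·L_III = 0.11 × 0.188812 = 0.0207694
Normaliser: 0.00107406 + 0.0227118 + 0.0207694 = 0.0445552
P(Class I | the observation) ≈ 0.0241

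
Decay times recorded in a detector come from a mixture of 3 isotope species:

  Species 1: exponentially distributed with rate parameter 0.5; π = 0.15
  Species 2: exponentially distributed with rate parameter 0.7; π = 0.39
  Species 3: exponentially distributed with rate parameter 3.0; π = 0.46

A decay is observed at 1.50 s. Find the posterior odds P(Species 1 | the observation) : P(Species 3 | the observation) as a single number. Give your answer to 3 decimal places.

2.311

Only the two components matter; the odds are (w_i f_i(x)) / (w_j f_j(x)).
Exponential densities:
  f_1 = 0.5·e^(−0.5·1.50) = 0.5·e^(−0.7500) = 0.236183
  f_2 = 0.7·e^(−0.7·1.50) = 0.7·e^(−1.0500) = 0.244956
  f_3 = 3.0·e^(−3.0·1.50) = 3.0·e^(−4.5000) = 0.033327
0.0354275 / 0.0153304 ≈ 2.311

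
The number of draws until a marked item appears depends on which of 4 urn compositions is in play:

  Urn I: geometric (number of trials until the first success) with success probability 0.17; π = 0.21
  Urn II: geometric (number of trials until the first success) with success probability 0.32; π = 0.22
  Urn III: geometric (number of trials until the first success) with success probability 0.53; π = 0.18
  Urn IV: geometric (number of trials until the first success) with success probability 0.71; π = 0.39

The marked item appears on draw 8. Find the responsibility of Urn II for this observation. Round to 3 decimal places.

0.317

Posterior ∝ prior × likelihood, so P(k | x) ∝ π_k f_k(x); normalise over all components.
Geometric probabilities:
  L_I = 0.17·(1−0.17)^7 = 0.17·0.271361 = 0.0461313
  L_II = 0.32·(1−0.32)^7 = 0.32·0.0672299 = 0.0215136
  L_III = 0.53·(1−0.53)^7 = 0.53·0.00506623 = 0.0026851
  L_IV = 0.71·(1−0.71)^7 = 0.71·0.000172499 = 0.000122474
Prior × likelihood for each component:
  π_I·L_I = 0.21 × 0.0461313 = 0.00968757
  π_II·L_II = 0.22 × 0.0215136 = 0.00473298
  π_III·L_III = 0.18 × 0.0026851 = 0.000483318
  π_IV·L_IV = 0.39 × 0.000122474 = 4.77649e-05
Normaliser: 0.00968757 + 0.00473298 + 0.000483318 + 4.77649e-05 = 0.0149516
P(Urn II | x) = 0.00473298 / 0.0149516 ≈ 0.317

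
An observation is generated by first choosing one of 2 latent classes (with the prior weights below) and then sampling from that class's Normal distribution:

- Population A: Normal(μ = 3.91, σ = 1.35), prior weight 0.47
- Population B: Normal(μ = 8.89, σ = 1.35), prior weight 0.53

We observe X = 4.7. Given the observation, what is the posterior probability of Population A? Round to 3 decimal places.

0.989

Apply Bayes' rule: the posterior for each component is proportional to its prior times its likelihood at x.
Component likelihoods at x = 4.7:
  f_A = 0.24901
  f_B = 0.00239222
Multiply by the mixture weights:
  π_A·f_A = 0.47 × 0.24901 = 0.117034
  π_B·f_B = 0.53 × 0.00239222 = 0.00126788
Marginal: 0.117034 + 0.00126788 = 0.118302
Responsibility of Population A: 0.117034 / 0.118302 ≈ 0.989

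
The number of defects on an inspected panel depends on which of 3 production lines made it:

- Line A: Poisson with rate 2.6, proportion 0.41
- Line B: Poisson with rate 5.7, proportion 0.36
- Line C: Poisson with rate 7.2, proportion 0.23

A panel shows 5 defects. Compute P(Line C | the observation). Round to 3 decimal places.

Posterior ∝ prior × likelihood, so P(k | x) ∝ P(Z=k) f_k(x); normalise over all components.
Component likelihoods at x = 5 defects:
  p_A = 0.0735394
  p_B = 0.16777
  p_C = 0.120382
Multiply by the mixture weights:
  P(Z=A)·p_A = 0.41 × 0.0735394 = 0.0301511
  P(Z=B)·p_B = 0.36 × 0.16777 = 0.0603972
  P(Z=C)·p_C = 0.23 × 0.120382 = 0.0276878
Marginal: 0.0301511 + 0.0603972 + 0.0276878 = 0.118236
P(Line C | data) ≈ 0.234

0.234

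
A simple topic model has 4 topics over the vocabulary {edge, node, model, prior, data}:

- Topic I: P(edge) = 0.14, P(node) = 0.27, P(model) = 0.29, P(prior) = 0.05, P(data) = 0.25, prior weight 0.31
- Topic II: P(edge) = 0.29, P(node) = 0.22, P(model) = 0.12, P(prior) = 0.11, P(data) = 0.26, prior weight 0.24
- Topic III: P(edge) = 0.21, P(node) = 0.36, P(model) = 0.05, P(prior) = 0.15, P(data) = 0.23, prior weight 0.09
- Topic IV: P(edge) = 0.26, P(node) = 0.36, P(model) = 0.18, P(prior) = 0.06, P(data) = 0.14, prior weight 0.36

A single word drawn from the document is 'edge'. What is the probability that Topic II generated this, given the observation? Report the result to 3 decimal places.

By Bayes' theorem, P(k | x) = w_k f_k(x) / Σ_j w_j f_j(x).
Evaluate each component's likelihood at the observed value:
  L_I = P(edge | comp) = 0.14
  L_II = P(edge | comp) = 0.29
  L_III = P(edge | comp) = 0.21
  L_IV = P(edge | comp) = 0.26
Multiply by the mixture weights:
  w_I·L_I = 0.31 × 0.14 = 0.0434
  w_II·L_II = 0.24 × 0.29 = 0.0696
  w_III·L_III = 0.09 × 0.21 = 0.0189
  w_IV·L_IV = 0.36 × 0.26 = 0.0936
Evidence: 0.0434 + 0.0696 + 0.0189 + 0.0936 = 0.2255
P(Topic II | data) ≈ 0.309

0.309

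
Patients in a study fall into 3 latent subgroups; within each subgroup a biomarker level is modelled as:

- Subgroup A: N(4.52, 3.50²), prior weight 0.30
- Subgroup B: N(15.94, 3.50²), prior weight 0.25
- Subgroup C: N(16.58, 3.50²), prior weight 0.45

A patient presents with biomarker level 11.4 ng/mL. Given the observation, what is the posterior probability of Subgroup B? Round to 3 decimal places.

0.357

By Bayes' theorem, P(k | x) = P(Z=k) f_k(x) / Σ_j P(Z=j) f_j(x).
Normal densities:
  p_A = 0.0165112
  p_B = 0.0491445
  p_C = 0.0381244
Multiply by the mixture weights:
  P(Z=A)·p_A = 0.30 × 0.0165112 = 0.00495335
  P(Z=B)·p_B = 0.25 × 0.0491445 = 0.0122861
  P(Z=C)·p_C = 0.45 × 0.0381244 = 0.017156
Marginal: 0.00495335 + 0.0122861 + 0.017156 = 0.0343954
P(Subgroup B | the observation) = 0.0122861 / 0.0343954 ≈ 0.357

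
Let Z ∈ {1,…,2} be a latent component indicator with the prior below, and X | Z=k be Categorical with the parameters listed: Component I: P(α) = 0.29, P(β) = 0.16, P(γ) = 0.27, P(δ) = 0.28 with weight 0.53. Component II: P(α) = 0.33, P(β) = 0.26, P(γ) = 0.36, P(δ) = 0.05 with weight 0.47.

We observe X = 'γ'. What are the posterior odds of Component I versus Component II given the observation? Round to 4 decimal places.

Since P(k|x) ∝ π_k f_k(x), the posterior odds are π_i f_i(x) / (π_j f_j(x)).
Evaluate each component's likelihood at the observed value:
  L_I = P(γ | comp) = 0.27
  L_II = P(γ | comp) = 0.36
Odds = (0.53/0.47) × (0.27/0.36) = 1.12766 × 0.75 ≈ 0.8457

0.8457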